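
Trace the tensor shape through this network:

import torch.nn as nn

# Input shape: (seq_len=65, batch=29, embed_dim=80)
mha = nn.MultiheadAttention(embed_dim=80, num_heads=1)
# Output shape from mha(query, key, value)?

Input shape: (65, 29, 80)
Output shape: (65, 29, 80)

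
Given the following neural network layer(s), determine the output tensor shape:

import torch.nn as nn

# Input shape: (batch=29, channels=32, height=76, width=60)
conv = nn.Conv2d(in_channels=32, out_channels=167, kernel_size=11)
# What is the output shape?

Input shape: (29, 32, 76, 60)
Output shape: (29, 167, 66, 50)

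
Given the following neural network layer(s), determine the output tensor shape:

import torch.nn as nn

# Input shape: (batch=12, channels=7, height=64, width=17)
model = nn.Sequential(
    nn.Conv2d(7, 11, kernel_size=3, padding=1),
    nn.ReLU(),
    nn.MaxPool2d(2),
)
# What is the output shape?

Input shape: (12, 7, 64, 17)
  -> after Conv2d: (12, 11, 64, 17)
  -> after ReLU: (12, 11, 64, 17)
Output shape: (12, 11, 32, 8)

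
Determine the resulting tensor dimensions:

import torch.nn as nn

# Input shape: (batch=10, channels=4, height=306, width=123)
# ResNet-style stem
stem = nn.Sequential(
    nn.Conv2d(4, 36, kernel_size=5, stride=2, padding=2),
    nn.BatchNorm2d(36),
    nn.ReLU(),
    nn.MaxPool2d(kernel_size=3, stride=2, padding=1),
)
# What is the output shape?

Input shape: (10, 4, 306, 123)
  -> after Conv2d 5x5 stride=2: (10, 36, 153, 62)
Output shape: (10, 36, 77, 31)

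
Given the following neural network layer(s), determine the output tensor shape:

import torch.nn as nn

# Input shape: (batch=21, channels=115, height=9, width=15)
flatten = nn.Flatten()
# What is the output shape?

Input shape: (21, 115, 9, 15)
Output shape: (21, 15525)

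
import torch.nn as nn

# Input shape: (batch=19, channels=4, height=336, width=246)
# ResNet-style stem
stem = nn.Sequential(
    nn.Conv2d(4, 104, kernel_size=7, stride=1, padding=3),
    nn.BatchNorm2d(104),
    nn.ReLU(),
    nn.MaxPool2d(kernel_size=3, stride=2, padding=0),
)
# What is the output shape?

Input shape: (19, 4, 336, 246)
  -> after Conv2d 7x7 stride=1: (19, 104, 336, 246)
Output shape: (19, 104, 167, 122)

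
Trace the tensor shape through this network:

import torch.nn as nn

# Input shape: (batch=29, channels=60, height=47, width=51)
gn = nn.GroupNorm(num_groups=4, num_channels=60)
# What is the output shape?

Input shape: (29, 60, 47, 51)
Output shape: (29, 60, 47, 51)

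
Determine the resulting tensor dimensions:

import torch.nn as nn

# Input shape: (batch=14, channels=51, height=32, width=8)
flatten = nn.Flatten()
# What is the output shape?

Input shape: (14, 51, 32, 8)
Output shape: (14, 13056)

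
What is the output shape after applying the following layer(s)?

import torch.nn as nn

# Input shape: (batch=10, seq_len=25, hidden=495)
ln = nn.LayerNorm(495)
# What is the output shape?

Input shape: (10, 25, 495)
Output shape: (10, 25, 495)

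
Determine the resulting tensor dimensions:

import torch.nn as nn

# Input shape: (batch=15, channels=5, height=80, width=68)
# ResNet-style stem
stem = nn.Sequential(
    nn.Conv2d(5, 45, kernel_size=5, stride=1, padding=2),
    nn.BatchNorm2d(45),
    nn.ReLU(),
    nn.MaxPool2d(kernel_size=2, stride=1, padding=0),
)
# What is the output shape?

Input shape: (15, 5, 80, 68)
  -> after Conv2d 5x5 stride=1: (15, 45, 80, 68)
Output shape: (15, 45, 79, 67)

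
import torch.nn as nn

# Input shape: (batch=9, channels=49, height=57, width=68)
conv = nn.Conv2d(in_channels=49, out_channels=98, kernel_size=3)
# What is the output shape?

Input shape: (9, 49, 57, 68)
Output shape: (9, 98, 55, 66)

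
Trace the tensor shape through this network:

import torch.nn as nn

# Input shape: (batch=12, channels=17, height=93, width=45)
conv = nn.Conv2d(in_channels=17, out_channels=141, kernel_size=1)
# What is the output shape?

Input shape: (12, 17, 93, 45)
Output shape: (12, 141, 93, 45)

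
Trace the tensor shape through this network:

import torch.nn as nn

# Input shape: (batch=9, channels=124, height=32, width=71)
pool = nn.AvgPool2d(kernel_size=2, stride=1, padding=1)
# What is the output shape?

Input shape: (9, 124, 32, 71)
Output shape: (9, 124, 33, 72)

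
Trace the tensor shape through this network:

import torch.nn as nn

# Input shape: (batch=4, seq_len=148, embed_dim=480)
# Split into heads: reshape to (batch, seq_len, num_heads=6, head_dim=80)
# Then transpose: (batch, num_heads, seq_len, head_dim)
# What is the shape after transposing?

Input shape: (4, 148, 480)
  -> after reshape: (4, 148, 6, 80)
Output shape: (4, 6, 148, 80)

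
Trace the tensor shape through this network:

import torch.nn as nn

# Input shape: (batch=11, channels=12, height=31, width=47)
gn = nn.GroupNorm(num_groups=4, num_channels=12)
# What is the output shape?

Input shape: (11, 12, 31, 47)
Output shape: (11, 12, 31, 47)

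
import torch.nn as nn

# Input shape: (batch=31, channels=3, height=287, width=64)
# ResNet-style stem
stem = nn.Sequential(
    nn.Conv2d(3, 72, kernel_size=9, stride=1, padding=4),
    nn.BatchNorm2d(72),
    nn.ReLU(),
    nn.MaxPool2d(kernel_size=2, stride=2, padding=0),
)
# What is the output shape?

Input shape: (31, 3, 287, 64)
  -> after Conv2d 9x9 stride=1: (31, 72, 287, 64)
Output shape: (31, 72, 143, 32)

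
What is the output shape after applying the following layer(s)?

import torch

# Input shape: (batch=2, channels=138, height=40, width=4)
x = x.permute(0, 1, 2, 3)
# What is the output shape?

Input shape: (2, 138, 40, 4)
Output shape: (2, 138, 40, 4)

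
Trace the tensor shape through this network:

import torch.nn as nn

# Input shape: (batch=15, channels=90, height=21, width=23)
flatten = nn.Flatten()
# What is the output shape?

Input shape: (15, 90, 21, 23)
Output shape: (15, 43470)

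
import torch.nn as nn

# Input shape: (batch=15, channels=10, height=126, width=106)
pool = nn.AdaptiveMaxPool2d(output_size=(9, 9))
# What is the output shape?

Input shape: (15, 10, 126, 106)
Output shape: (15, 10, 9, 9)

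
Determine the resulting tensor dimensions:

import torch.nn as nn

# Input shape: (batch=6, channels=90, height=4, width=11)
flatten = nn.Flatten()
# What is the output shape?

Input shape: (6, 90, 4, 11)
Output shape: (6, 3960)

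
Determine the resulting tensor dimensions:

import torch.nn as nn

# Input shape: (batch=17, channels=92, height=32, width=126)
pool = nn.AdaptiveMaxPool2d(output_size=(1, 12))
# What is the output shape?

Input shape: (17, 92, 32, 126)
Output shape: (17, 92, 1, 12)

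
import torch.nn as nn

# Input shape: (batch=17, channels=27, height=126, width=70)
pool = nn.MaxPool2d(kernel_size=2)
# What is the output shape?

Input shape: (17, 27, 126, 70)
Output shape: (17, 27, 63, 35)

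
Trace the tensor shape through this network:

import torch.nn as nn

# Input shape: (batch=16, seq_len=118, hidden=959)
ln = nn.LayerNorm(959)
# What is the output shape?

Input shape: (16, 118, 959)
Output shape: (16, 118, 959)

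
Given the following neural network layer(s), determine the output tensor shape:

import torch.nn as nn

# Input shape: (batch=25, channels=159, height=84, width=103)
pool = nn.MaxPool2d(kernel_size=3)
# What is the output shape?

Input shape: (25, 159, 84, 103)
Output shape: (25, 159, 28, 34)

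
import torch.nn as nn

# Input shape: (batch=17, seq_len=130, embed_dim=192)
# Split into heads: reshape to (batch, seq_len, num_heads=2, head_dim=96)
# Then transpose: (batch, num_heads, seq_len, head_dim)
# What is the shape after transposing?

Input shape: (17, 130, 192)
  -> after reshape: (17, 130, 2, 96)
Output shape: (17, 2, 130, 96)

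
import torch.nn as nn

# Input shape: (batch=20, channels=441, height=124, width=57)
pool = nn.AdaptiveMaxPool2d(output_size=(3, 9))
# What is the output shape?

Input shape: (20, 441, 124, 57)
Output shape: (20, 441, 3, 9)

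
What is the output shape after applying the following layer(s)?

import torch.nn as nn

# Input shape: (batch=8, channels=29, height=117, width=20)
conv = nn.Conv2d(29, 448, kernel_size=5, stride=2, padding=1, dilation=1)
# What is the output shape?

Input shape: (8, 29, 117, 20)
Output shape: (8, 448, 58, 9)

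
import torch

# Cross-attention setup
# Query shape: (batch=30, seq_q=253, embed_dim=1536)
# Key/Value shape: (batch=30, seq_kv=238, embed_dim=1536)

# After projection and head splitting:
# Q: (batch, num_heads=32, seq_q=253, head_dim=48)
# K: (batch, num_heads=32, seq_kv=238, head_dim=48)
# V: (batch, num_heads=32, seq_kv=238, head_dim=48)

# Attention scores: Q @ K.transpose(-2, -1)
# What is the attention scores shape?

Input shape: (30, 253, 1536)
Output shape: (30, 32, 253, 238)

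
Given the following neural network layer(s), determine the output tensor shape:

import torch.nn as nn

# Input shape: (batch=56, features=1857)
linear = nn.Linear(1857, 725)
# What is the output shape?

Input shape: (56, 1857)
Output shape: (56, 725)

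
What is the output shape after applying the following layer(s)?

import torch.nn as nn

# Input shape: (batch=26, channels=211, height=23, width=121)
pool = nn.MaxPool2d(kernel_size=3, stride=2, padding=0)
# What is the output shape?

Input shape: (26, 211, 23, 121)
Output shape: (26, 211, 11, 60)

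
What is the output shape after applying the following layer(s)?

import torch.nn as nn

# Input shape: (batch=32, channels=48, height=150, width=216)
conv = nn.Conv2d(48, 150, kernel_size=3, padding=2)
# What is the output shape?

Input shape: (32, 48, 150, 216)
Output shape: (32, 150, 152, 218)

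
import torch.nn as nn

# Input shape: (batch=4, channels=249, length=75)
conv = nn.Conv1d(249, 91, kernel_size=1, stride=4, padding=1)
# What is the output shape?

Input shape: (4, 249, 75)
Output shape: (4, 91, 20)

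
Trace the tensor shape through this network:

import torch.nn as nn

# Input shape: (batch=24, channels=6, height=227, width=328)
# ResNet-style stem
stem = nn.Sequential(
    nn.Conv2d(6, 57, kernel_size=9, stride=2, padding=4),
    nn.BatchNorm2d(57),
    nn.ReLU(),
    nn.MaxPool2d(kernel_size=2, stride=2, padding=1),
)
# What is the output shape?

Input shape: (24, 6, 227, 328)
  -> after Conv2d 9x9 stride=2: (24, 57, 114, 164)
Output shape: (24, 57, 58, 83)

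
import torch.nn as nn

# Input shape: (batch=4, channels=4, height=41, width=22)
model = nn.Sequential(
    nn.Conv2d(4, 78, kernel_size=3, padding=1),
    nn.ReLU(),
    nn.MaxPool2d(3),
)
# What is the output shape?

Input shape: (4, 4, 41, 22)
  -> after Conv2d: (4, 78, 41, 22)
  -> after ReLU: (4, 78, 41, 22)
Output shape: (4, 78, 13, 7)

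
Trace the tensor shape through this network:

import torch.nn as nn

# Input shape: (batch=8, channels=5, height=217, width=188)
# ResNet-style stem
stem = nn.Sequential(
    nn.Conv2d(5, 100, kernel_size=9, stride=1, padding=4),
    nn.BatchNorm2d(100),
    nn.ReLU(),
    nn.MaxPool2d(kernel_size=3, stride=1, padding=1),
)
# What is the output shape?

Input shape: (8, 5, 217, 188)
  -> after Conv2d 9x9 stride=1: (8, 100, 217, 188)
Output shape: (8, 100, 217, 188)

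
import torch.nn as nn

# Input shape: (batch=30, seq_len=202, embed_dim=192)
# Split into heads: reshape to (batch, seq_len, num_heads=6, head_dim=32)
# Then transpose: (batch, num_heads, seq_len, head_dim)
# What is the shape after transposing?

Input shape: (30, 202, 192)
  -> after reshape: (30, 202, 6, 32)
Output shape: (30, 6, 202, 32)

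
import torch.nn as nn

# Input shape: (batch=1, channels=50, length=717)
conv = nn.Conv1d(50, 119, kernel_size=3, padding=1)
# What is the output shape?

Input shape: (1, 50, 717)
Output shape: (1, 119, 717)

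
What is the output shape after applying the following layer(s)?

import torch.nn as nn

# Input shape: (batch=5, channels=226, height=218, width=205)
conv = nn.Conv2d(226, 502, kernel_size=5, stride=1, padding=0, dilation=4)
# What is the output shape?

Input shape: (5, 226, 218, 205)
Output shape: (5, 502, 202, 189)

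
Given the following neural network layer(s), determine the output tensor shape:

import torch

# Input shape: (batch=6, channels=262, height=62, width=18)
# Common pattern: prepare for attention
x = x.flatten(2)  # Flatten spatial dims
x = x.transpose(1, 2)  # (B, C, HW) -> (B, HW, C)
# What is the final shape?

Input shape: (6, 262, 62, 18)
  -> after flatten(2): (6, 262, 1116)
Output shape: (6, 1116, 262)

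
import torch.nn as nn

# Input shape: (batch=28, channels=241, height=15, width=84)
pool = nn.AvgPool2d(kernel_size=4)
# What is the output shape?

Input shape: (28, 241, 15, 84)
Output shape: (28, 241, 3, 21)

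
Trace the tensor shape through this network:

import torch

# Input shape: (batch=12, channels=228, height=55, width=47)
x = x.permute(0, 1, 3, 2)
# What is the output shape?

Input shape: (12, 228, 55, 47)
Output shape: (12, 228, 47, 55)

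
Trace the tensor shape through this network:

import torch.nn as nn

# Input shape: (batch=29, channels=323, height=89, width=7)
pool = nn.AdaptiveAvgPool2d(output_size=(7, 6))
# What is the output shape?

Input shape: (29, 323, 89, 7)
Output shape: (29, 323, 7, 6)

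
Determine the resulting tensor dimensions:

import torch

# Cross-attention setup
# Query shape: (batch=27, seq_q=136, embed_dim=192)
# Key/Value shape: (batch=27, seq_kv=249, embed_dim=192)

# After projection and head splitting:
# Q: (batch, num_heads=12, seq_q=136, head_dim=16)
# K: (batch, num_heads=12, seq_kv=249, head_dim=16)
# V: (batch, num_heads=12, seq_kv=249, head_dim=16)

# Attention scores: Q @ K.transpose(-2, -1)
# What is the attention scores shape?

Input shape: (27, 136, 192)
Output shape: (27, 12, 136, 249)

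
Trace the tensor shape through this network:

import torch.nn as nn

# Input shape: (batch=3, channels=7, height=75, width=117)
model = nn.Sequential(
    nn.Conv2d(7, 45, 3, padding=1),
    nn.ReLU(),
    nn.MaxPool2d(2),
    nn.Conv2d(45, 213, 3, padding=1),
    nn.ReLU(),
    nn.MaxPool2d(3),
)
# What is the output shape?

Input shape: (3, 7, 75, 117)
  -> after first Conv2d: (3, 45, 75, 117)
  -> after first MaxPool2d: (3, 45, 37, 58)
  -> after second Conv2d: (3, 213, 37, 58)
Output shape: (3, 213, 12, 19)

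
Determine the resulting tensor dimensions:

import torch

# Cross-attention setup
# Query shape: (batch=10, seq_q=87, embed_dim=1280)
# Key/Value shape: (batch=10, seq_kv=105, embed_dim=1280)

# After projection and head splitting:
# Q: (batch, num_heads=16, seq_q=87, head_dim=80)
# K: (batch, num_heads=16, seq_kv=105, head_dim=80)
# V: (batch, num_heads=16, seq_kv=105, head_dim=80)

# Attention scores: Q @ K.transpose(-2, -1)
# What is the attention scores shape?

Input shape: (10, 87, 1280)
Output shape: (10, 16, 87, 105)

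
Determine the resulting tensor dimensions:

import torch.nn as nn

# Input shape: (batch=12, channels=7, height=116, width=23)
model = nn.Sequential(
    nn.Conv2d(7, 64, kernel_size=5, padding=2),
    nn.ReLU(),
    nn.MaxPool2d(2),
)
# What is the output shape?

Input shape: (12, 7, 116, 23)
  -> after Conv2d: (12, 64, 116, 23)
  -> after ReLU: (12, 64, 116, 23)
Output shape: (12, 64, 58, 11)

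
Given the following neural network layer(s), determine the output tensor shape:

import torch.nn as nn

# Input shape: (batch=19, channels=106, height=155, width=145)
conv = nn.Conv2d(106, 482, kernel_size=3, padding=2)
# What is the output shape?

Input shape: (19, 106, 155, 145)
Output shape: (19, 482, 157, 147)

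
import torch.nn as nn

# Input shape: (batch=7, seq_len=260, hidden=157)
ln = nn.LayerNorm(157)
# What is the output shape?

Input shape: (7, 260, 157)
Output shape: (7, 260, 157)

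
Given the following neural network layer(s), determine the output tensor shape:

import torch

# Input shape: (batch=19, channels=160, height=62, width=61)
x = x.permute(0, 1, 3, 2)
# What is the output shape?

Input shape: (19, 160, 62, 61)
Output shape: (19, 160, 61, 62)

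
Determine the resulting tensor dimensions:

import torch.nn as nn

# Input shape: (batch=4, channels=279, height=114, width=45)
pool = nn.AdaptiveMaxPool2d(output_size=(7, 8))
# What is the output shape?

Input shape: (4, 279, 114, 45)
Output shape: (4, 279, 7, 8)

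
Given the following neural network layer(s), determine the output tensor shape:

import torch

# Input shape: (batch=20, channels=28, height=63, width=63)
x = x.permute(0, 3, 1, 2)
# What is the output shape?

Input shape: (20, 28, 63, 63)
Output shape: (20, 63, 28, 63)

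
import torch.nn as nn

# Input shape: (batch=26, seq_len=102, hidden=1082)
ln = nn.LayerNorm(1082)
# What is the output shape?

Input shape: (26, 102, 1082)
Output shape: (26, 102, 1082)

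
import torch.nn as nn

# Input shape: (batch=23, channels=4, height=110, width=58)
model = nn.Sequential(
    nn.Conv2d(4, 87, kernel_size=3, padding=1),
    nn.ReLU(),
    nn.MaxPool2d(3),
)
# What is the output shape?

Input shape: (23, 4, 110, 58)
  -> after Conv2d: (23, 87, 110, 58)
  -> after ReLU: (23, 87, 110, 58)
Output shape: (23, 87, 36, 19)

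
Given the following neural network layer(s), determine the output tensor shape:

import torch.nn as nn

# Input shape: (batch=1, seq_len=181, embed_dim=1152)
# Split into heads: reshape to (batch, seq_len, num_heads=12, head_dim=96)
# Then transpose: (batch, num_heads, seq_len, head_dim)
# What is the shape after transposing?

Input shape: (1, 181, 1152)
  -> after reshape: (1, 181, 12, 96)
Output shape: (1, 12, 181, 96)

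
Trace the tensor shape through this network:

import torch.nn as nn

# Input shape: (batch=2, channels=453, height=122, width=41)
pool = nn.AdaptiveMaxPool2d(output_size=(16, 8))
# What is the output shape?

Input shape: (2, 453, 122, 41)
Output shape: (2, 453, 16, 8)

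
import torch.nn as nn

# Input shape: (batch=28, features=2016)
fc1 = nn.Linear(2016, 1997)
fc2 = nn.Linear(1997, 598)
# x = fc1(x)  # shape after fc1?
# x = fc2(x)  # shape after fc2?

Input shape: (28, 2016)
  -> after fc1: (28, 1997)
Output shape: (28, 598)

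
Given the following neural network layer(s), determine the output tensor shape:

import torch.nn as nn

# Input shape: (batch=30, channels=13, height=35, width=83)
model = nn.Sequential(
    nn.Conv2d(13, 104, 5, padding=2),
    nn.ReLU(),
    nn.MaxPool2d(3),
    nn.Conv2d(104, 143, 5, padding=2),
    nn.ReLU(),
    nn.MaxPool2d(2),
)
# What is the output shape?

Input shape: (30, 13, 35, 83)
  -> after first Conv2d: (30, 104, 35, 83)
  -> after first MaxPool2d: (30, 104, 11, 27)
  -> after second Conv2d: (30, 143, 11, 27)
Output shape: (30, 143, 5, 13)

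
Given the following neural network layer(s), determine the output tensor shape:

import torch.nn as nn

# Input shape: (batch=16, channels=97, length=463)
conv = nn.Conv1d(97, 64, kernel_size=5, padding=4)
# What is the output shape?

Input shape: (16, 97, 463)
Output shape: (16, 64, 467)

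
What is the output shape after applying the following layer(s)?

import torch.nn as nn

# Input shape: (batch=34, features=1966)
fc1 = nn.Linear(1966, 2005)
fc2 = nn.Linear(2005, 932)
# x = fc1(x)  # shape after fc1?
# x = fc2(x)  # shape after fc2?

Input shape: (34, 1966)
  -> after fc1: (34, 2005)
Output shape: (34, 932)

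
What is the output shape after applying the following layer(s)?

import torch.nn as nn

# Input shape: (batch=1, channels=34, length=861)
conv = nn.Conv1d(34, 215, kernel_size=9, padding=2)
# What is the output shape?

Input shape: (1, 34, 861)
Output shape: (1, 215, 857)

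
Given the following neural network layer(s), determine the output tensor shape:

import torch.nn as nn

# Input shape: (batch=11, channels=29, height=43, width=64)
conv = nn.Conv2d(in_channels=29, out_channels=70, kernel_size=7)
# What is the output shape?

Input shape: (11, 29, 43, 64)
Output shape: (11, 70, 37, 58)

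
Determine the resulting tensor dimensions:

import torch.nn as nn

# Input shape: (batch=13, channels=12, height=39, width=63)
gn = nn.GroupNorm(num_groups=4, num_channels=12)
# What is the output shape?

Input shape: (13, 12, 39, 63)
Output shape: (13, 12, 39, 63)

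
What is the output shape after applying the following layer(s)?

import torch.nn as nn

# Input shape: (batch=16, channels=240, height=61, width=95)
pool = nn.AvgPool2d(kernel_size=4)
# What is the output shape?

Input shape: (16, 240, 61, 95)
Output shape: (16, 240, 15, 23)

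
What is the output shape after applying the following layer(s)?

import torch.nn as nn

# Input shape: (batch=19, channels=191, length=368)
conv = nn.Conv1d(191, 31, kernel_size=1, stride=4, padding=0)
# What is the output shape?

Input shape: (19, 191, 368)
Output shape: (19, 31, 92)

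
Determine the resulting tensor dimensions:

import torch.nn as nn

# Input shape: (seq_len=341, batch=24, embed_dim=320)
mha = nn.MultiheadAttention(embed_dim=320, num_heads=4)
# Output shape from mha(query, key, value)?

Input shape: (341, 24, 320)
Output shape: (341, 24, 320)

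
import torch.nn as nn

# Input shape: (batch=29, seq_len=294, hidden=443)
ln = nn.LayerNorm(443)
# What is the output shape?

Input shape: (29, 294, 443)
Output shape: (29, 294, 443)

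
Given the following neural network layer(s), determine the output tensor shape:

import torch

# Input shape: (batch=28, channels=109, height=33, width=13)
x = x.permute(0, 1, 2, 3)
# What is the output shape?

Input shape: (28, 109, 33, 13)
Output shape: (28, 109, 33, 13)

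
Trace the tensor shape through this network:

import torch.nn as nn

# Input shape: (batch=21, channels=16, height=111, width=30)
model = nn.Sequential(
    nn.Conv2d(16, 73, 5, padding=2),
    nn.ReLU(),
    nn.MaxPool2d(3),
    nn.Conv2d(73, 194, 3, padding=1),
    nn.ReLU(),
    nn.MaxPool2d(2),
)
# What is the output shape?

Input shape: (21, 16, 111, 30)
  -> after first Conv2d: (21, 73, 111, 30)
  -> after first MaxPool2d: (21, 73, 37, 10)
  -> after second Conv2d: (21, 194, 37, 10)
Output shape: (21, 194, 18, 5)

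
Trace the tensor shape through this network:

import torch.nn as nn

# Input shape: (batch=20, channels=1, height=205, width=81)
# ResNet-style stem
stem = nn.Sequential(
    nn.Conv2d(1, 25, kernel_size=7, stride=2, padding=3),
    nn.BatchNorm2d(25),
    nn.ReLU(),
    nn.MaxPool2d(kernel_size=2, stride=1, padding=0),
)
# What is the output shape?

Input shape: (20, 1, 205, 81)
  -> after Conv2d 7x7 stride=2: (20, 25, 103, 41)
Output shape: (20, 25, 102, 40)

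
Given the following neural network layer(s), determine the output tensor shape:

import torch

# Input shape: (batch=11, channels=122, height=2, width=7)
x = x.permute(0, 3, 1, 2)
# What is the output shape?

Input shape: (11, 122, 2, 7)
Output shape: (11, 7, 122, 2)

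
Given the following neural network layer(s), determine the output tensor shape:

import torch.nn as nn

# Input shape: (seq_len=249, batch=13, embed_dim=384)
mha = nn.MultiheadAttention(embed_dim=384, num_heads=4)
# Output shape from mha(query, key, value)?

Input shape: (249, 13, 384)
Output shape: (249, 13, 384)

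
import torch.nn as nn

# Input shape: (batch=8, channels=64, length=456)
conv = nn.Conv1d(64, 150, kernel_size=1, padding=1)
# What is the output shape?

Input shape: (8, 64, 456)
Output shape: (8, 150, 458)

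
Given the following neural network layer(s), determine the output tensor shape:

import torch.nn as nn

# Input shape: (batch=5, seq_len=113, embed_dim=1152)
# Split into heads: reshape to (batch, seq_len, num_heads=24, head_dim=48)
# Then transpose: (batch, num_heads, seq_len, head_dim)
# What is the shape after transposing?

Input shape: (5, 113, 1152)
  -> after reshape: (5, 113, 24, 48)
Output shape: (5, 24, 113, 48)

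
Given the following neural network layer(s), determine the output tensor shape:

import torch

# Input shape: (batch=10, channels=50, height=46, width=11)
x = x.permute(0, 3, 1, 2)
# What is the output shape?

Input shape: (10, 50, 46, 11)
Output shape: (10, 11, 50, 46)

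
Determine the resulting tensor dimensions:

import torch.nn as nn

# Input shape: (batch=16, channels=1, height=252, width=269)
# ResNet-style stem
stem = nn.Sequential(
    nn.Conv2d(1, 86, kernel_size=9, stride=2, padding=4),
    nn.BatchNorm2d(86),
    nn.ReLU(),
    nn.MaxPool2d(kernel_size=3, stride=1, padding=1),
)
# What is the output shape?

Input shape: (16, 1, 252, 269)
  -> after Conv2d 9x9 stride=2: (16, 86, 126, 135)
Output shape: (16, 86, 126, 135)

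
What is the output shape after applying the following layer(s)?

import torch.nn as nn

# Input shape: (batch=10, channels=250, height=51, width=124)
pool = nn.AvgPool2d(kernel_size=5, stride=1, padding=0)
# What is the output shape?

Input shape: (10, 250, 51, 124)
Output shape: (10, 250, 47, 120)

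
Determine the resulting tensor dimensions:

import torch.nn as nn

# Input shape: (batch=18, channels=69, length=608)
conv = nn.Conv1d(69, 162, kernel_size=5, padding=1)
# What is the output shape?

Input shape: (18, 69, 608)
Output shape: (18, 162, 606)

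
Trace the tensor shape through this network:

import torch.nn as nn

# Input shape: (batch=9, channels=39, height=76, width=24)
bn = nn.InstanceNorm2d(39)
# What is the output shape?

Input shape: (9, 39, 76, 24)
Output shape: (9, 39, 76, 24)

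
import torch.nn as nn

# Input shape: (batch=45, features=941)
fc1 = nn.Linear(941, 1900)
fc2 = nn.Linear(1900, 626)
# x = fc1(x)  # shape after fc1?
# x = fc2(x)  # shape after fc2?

Input shape: (45, 941)
  -> after fc1: (45, 1900)
Output shape: (45, 626)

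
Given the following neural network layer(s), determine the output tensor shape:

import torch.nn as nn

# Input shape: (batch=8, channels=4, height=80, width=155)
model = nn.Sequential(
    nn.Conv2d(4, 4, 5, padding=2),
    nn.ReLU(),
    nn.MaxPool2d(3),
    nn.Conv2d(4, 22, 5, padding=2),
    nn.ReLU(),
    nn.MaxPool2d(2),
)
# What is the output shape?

Input shape: (8, 4, 80, 155)
  -> after first Conv2d: (8, 4, 80, 155)
  -> after first MaxPool2d: (8, 4, 26, 51)
  -> after second Conv2d: (8, 22, 26, 51)
Output shape: (8, 22, 13, 25)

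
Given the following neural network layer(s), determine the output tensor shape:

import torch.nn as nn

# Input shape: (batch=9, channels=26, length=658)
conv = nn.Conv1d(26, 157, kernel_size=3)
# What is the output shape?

Input shape: (9, 26, 658)
Output shape: (9, 157, 656)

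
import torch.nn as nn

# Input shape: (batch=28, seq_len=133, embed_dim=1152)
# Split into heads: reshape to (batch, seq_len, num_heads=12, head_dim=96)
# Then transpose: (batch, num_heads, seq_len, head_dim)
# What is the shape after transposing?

Input shape: (28, 133, 1152)
  -> after reshape: (28, 133, 12, 96)
Output shape: (28, 12, 133, 96)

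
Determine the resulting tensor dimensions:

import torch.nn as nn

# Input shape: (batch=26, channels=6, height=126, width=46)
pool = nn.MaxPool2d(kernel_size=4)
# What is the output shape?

Input shape: (26, 6, 126, 46)
Output shape: (26, 6, 31, 11)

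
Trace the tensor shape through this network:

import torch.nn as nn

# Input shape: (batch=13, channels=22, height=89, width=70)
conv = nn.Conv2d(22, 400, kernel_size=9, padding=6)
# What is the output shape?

Input shape: (13, 22, 89, 70)
Output shape: (13, 400, 93, 74)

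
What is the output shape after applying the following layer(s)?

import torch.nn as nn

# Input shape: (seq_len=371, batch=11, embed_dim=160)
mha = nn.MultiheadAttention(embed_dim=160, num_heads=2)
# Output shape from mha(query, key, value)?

Input shape: (371, 11, 160)
Output shape: (371, 11, 160)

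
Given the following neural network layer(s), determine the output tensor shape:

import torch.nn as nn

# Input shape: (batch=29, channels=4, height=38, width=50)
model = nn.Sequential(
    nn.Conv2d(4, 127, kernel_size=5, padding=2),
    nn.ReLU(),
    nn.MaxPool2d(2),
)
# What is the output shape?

Input shape: (29, 4, 38, 50)
  -> after Conv2d: (29, 127, 38, 50)
  -> after ReLU: (29, 127, 38, 50)
Output shape: (29, 127, 19, 25)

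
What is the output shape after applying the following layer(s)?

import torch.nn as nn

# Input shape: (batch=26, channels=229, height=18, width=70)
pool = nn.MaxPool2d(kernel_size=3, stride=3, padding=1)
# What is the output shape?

Input shape: (26, 229, 18, 70)
Output shape: (26, 229, 6, 24)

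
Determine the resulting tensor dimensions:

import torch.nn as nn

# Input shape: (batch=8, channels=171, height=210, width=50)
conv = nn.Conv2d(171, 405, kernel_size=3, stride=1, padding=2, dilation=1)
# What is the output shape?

Input shape: (8, 171, 210, 50)
Output shape: (8, 405, 212, 52)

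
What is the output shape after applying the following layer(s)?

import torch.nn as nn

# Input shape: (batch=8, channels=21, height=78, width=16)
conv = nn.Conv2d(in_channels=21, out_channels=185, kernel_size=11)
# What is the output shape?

Input shape: (8, 21, 78, 16)
Output shape: (8, 185, 68, 6)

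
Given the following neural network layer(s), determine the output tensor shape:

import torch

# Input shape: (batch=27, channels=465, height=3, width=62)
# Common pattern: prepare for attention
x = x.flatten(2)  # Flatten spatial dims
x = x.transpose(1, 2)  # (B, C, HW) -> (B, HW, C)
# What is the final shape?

Input shape: (27, 465, 3, 62)
  -> after flatten(2): (27, 465, 186)
Output shape: (27, 186, 465)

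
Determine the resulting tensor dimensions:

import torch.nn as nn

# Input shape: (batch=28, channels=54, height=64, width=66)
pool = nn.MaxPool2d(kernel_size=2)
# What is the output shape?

Input shape: (28, 54, 64, 66)
Output shape: (28, 54, 32, 33)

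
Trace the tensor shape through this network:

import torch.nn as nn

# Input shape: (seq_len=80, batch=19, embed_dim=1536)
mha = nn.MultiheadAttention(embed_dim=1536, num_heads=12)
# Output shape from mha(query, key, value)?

Input shape: (80, 19, 1536)
Output shape: (80, 19, 1536)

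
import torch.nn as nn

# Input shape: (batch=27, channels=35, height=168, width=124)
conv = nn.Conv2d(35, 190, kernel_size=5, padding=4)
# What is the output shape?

Input shape: (27, 35, 168, 124)
Output shape: (27, 190, 172, 128)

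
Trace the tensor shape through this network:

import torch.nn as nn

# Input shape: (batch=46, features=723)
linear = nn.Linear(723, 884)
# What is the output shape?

Input shape: (46, 723)
Output shape: (46, 884)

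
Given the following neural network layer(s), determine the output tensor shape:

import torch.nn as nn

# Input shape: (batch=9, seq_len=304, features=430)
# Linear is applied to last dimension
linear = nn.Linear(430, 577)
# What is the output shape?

Input shape: (9, 304, 430)
Output shape: (9, 304, 577)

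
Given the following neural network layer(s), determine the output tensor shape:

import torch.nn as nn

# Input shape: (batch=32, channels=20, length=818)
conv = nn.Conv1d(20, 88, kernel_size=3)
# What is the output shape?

Input shape: (32, 20, 818)
Output shape: (32, 88, 816)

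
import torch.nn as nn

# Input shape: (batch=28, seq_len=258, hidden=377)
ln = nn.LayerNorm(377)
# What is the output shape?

Input shape: (28, 258, 377)
Output shape: (28, 258, 377)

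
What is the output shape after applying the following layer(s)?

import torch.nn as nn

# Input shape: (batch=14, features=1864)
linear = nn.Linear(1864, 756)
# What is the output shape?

Input shape: (14, 1864)
Output shape: (14, 756)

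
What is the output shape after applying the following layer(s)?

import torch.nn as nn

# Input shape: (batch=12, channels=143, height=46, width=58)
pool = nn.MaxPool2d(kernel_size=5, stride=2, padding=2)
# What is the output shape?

Input shape: (12, 143, 46, 58)
Output shape: (12, 143, 23, 29)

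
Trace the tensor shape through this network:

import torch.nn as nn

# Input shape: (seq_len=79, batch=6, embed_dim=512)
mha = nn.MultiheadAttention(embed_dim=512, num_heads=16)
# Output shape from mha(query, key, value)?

Input shape: (79, 6, 512)
Output shape: (79, 6, 512)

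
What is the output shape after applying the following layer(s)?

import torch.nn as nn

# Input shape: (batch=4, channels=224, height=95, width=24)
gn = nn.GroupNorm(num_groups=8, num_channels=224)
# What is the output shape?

Input shape: (4, 224, 95, 24)
Output shape: (4, 224, 95, 24)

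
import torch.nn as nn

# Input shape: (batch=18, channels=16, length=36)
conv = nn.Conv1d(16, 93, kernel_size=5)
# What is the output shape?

Input shape: (18, 16, 36)
Output shape: (18, 93, 32)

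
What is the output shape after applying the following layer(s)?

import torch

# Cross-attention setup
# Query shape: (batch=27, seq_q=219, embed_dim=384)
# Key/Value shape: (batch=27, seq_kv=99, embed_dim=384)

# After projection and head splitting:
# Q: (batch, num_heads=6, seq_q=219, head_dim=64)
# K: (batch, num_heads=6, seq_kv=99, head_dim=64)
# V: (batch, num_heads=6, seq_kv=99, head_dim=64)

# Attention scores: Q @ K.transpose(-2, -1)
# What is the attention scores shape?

Input shape: (27, 219, 384)
Output shape: (27, 6, 219, 99)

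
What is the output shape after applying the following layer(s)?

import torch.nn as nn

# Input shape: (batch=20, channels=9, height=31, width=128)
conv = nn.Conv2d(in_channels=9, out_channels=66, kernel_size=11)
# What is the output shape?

Input shape: (20, 9, 31, 128)
Output shape: (20, 66, 21, 118)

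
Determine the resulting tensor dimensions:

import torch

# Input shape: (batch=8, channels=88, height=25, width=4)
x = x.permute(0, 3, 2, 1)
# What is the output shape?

Input shape: (8, 88, 25, 4)
Output shape: (8, 4, 25, 88)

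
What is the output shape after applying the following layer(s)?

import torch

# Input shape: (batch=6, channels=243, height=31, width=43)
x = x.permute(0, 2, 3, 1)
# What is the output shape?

Input shape: (6, 243, 31, 43)
Output shape: (6, 31, 43, 243)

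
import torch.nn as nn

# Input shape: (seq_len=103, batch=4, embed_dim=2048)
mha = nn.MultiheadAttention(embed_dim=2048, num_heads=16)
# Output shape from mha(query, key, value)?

Input shape: (103, 4, 2048)
Output shape: (103, 4, 2048)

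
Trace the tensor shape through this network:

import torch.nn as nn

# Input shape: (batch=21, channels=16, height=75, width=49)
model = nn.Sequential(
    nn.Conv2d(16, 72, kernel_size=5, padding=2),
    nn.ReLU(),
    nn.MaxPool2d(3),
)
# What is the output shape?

Input shape: (21, 16, 75, 49)
  -> after Conv2d: (21, 72, 75, 49)
  -> after ReLU: (21, 72, 75, 49)
Output shape: (21, 72, 25, 16)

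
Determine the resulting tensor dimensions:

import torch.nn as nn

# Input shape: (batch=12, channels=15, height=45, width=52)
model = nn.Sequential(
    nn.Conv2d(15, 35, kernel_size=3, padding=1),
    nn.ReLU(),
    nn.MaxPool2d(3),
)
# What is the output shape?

Input shape: (12, 15, 45, 52)
  -> after Conv2d: (12, 35, 45, 52)
  -> after ReLU: (12, 35, 45, 52)
Output shape: (12, 35, 15, 17)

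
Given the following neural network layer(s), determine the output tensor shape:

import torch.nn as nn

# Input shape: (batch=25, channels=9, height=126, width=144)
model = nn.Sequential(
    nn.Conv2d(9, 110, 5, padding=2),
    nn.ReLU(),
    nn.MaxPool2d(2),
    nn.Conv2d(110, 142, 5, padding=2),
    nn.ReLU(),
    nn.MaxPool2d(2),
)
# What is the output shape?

Input shape: (25, 9, 126, 144)
  -> after first Conv2d: (25, 110, 126, 144)
  -> after first MaxPool2d: (25, 110, 63, 72)
  -> after second Conv2d: (25, 142, 63, 72)
Output shape: (25, 142, 31, 36)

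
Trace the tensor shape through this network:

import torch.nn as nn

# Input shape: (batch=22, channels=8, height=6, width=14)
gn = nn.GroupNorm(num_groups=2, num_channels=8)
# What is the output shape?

Input shape: (22, 8, 6, 14)
Output shape: (22, 8, 6, 14)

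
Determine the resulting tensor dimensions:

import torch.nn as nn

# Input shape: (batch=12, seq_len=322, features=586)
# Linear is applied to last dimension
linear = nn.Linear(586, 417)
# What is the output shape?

Input shape: (12, 322, 586)
Output shape: (12, 322, 417)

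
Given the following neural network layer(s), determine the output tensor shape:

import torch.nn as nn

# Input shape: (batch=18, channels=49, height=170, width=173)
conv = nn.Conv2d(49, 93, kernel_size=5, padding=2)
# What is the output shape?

Input shape: (18, 49, 170, 173)
Output shape: (18, 93, 170, 173)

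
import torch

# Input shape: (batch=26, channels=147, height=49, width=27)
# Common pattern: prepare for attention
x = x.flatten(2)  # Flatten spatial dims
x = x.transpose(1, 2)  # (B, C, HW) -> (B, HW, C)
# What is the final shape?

Input shape: (26, 147, 49, 27)
  -> after flatten(2): (26, 147, 1323)
Output shape: (26, 1323, 147)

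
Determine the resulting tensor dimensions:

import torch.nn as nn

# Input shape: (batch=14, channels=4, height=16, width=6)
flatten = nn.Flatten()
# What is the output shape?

Input shape: (14, 4, 16, 6)
Output shape: (14, 384)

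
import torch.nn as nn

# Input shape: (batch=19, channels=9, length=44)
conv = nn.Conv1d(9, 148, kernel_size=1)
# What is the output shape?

Input shape: (19, 9, 44)
Output shape: (19, 148, 44)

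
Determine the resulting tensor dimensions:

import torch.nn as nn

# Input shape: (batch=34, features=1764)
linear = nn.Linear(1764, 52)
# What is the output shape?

Input shape: (34, 1764)
Output shape: (34, 52)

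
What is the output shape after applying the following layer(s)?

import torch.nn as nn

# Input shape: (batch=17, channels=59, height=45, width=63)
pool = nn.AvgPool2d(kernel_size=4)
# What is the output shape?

Input shape: (17, 59, 45, 63)
Output shape: (17, 59, 11, 15)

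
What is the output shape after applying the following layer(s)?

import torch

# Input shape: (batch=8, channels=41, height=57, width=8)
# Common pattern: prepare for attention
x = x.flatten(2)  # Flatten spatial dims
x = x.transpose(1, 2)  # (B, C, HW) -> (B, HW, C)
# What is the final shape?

Input shape: (8, 41, 57, 8)
  -> after flatten(2): (8, 41, 456)
Output shape: (8, 456, 41)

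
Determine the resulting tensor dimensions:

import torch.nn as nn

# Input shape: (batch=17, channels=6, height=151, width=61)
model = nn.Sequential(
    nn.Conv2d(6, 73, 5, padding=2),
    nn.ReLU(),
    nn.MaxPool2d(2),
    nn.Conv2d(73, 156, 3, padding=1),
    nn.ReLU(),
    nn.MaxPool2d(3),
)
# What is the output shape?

Input shape: (17, 6, 151, 61)
  -> after first Conv2d: (17, 73, 151, 61)
  -> after first MaxPool2d: (17, 73, 75, 30)
  -> after second Conv2d: (17, 156, 75, 30)
Output shape: (17, 156, 25, 10)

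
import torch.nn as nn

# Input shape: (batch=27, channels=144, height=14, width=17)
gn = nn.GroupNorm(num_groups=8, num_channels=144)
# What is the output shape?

Input shape: (27, 144, 14, 17)
Output shape: (27, 144, 14, 17)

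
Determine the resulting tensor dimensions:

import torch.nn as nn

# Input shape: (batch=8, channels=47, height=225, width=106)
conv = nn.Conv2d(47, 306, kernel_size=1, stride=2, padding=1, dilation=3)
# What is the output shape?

Input shape: (8, 47, 225, 106)
Output shape: (8, 306, 114, 54)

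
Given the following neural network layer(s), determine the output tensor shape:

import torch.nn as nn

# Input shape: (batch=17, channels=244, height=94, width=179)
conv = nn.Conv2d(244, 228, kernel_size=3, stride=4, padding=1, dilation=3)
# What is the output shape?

Input shape: (17, 244, 94, 179)
Output shape: (17, 228, 23, 44)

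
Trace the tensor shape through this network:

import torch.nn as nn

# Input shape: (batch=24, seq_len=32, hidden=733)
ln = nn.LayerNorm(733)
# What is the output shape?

Input shape: (24, 32, 733)
Output shape: (24, 32, 733)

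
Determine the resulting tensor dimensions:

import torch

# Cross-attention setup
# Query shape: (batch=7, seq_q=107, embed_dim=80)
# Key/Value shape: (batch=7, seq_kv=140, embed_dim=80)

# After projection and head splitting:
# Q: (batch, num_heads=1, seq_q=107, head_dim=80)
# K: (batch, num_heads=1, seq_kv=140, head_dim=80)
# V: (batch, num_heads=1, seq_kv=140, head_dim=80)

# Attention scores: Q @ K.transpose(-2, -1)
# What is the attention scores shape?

Input shape: (7, 107, 80)
Output shape: (7, 1, 107, 140)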